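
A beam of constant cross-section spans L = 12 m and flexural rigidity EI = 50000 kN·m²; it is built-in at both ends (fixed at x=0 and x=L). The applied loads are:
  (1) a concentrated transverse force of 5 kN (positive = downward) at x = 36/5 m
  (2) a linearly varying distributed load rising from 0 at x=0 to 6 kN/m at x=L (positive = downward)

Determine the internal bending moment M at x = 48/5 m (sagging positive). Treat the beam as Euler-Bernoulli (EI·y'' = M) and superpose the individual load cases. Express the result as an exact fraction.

M(48/5) = 36/125 kN·m

Load 1 — point force P=5 kN at a=36/5 m (b=L-a=24/5):
  M_1 = Pa²(a+3b)(L-x)/L³ - Pa²b/L²  [x>a] = 5·(36/5)²·((36/5)+3·(24/5))·(12-(48/5))/12³ - 5·(36/5)²·(24/5)/12² = -108/125 kN·m
Load 2 — triangular load w₀=6 kN/m (0→w₀ over full span):
  M_2 = 3w₀Lx/20 - w₀L²/30 - w₀x³/(6L) = 3·6·12·(48/5)/20 - 6·12²/30 - 6·(48/5)³/(6·12) = 144/125 kN·m
Superposition: M = Σ M_i = 36/125 kN·m ≈ 0.288000 kN·m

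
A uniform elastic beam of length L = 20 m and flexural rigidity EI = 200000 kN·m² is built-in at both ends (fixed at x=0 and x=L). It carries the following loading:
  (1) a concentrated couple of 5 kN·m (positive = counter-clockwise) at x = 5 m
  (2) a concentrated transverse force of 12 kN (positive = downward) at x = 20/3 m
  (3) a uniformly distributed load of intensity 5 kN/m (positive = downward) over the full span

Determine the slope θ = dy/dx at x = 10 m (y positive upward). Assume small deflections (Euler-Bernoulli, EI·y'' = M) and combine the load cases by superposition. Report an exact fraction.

θ(10) = 119/1152000 rad

Load 1 — applied couple M₀=5 kN·m at a=5 m (b=L-a=15):
  θ_1 = (R_Ax²/2 - M_Ax - M₀(x-a))/EI  [x>a] with R_A=9/32, M_A=-15/16 = ((9/32)·10²/2 - (-15/16)·10 - 5·(10-5))/200000 = -1/128000 rad
Load 2 — point force P=12 kN at a=20/3 m (b=L-a=40/3):
  θ_2 = Pa²(L-x)(2bL-(3b+a)(L-x))/(2L³EI)  [x>a] = 12·(20/3)²·(20-10)·(2·(40/3)·20-(3·(40/3)+(20/3))·(20-10))/(2·20³·200000) = 1/9000 rad
Load 3 — uniform load w=5 kN/m over full span:
  θ_3 = -wx(L-x)(L-2x)/(12EI) = -5·10·(20-10)·(20-2·10)/(12·200000) = 0 rad
Superposition: θ = Σ θ_i = 119/1152000 rad ≈ 0.000103 rad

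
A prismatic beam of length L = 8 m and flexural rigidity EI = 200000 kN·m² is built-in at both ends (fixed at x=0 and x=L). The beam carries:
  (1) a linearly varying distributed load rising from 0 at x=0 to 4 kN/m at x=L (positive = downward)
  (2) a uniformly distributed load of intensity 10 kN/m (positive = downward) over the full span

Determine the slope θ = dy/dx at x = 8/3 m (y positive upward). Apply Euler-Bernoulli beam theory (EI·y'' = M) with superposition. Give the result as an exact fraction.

Load 1 — triangular load w₀=4 kN/m (0→w₀ over full span):
  θ_1 = -w₀(2x(L-x)(L-2x)(x+2L)+x²(L-x)²)/(120LEI) = -4·(2·(8/3)·(8-(8/3))·(8-2·(8/3))·((8/3)+2·8)+(8/3)²·(8-(8/3))²)/(120·8·200000) = -128/3796875 rad
Load 2 — uniform load w=10 kN/m over full span:
  θ_2 = -wx(L-x)(L-2x)/(12EI) = -10·(8/3)·(8-(8/3))·(8-2·(8/3))/(12·200000) = -8/50625 rad
Superposition: θ = Σ θ_i = -728/3796875 rad ≈ -0.000192 rad

θ(8/3) = -728/3796875 rad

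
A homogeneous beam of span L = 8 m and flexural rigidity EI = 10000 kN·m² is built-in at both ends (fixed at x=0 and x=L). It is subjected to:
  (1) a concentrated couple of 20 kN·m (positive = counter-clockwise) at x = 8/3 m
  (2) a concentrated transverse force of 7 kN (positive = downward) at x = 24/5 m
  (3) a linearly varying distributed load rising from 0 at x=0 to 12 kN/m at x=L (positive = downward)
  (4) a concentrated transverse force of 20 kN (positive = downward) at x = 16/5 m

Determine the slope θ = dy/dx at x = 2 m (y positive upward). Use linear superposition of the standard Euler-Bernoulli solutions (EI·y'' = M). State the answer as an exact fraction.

Load 1 — applied couple M₀=20 kN·m at a=8/3 m (b=L-a=16/3):
  θ_1 = (R_Ax²/2 - M_Ax)/EI  [x≤a] with R_A=10/3, M_A=0 = ((10/3)·2²/2 - 0·2)/10000 = 1/1500 rad
Load 2 — point force P=7 kN at a=24/5 m (b=L-a=16/5):
  θ_2 = -Pb²x(2aL-(3a+b)x)/(2L³EI)  [x≤a] = -7·(16/5)²·2·(2·(24/5)·8-(3·(24/5)+(16/5))·2)/(2·8³·10000) = -91/156250 rad
Load 3 — triangular load w₀=12 kN/m (0→w₀ over full span):
  θ_3 = -w₀(2x(L-x)(L-2x)(x+2L)+x²(L-x)²)/(120LEI) = -12·(2·2·(8-2)·(8-2·2)·(2+2·8)+2²·(8-2)²)/(120·8·10000) = -117/50000 rad
Load 4 — point force P=20 kN at a=16/5 m (b=L-a=24/5):
  θ_4 = -Pb²x(2aL-(3a+b)x)/(2L³EI)  [x≤a] = -20·(24/5)²·2·(2·(16/5)·8-(3·(16/5)+(24/5))·2)/(2·8³·10000) = -63/31250 rad
Superposition: θ = Σ θ_i = -16019/3750000 rad ≈ -0.004272 rad

θ(2) = -16019/3750000 rad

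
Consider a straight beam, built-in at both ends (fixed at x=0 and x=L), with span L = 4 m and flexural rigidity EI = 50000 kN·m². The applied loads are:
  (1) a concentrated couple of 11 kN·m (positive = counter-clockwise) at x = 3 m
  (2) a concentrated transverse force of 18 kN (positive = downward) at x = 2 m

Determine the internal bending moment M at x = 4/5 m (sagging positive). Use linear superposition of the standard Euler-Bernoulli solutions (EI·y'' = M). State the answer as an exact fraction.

Load 1 — applied couple M₀=11 kN·m at a=3 m (b=L-a=1):
  M_1 = R_Ax - M_A  [x≤a] with R_A=99/32, M_A=55/16 = (99/32)·(4/5) - (55/16) = -77/80 kN·m
Load 2 — point force P=18 kN at a=2 m (b=L-a=2):
  M_2 = Pb²(3a+b)x/L³ - Pab²/L²  [x≤a] = 18·2²·(3·2+2)·(4/5)/4³ - 18·2·2²/4² = -9/5 kN·m
Superposition: M = Σ M_i = -221/80 kN·m ≈ -2.762500 kN·m

M(4/5) = -221/80 kN·m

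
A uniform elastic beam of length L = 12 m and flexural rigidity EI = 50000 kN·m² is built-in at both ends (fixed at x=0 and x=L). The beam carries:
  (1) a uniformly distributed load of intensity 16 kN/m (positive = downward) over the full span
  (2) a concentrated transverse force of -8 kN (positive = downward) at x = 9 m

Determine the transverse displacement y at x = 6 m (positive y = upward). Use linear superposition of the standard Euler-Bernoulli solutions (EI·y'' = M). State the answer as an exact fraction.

y(6) = -207/12500 m

Load 1 — uniform load w=16 kN/m over full span:
  y_1 = -wx²(L-x)²/(24EI) = -16·6²·(12-6)²/(24·50000) = -54/3125 m
Load 2 — point force P=-8 kN at a=9 m (b=L-a=3):
  y_2 = -Pb²x²(3aL-(3a+b)x)/(6L³EI)  [x≤a] = -(-8)·3²·6²·(3·9·12-(3·9+3)·6)/(6·12³·50000) = 9/12500 m
Superposition: y = Σ y_i = -207/12500 m ≈ -0.016560 m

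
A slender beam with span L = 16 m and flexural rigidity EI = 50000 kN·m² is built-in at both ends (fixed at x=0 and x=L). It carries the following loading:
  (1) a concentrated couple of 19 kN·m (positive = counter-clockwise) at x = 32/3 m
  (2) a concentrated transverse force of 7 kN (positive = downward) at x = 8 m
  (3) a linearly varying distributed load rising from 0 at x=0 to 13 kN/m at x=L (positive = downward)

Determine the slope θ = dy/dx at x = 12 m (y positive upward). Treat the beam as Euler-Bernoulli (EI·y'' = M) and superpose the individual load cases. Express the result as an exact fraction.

Load 1 — applied couple M₀=19 kN·m at a=32/3 m (b=L-a=16/3):
  θ_1 = (R_Ax²/2 - M_Ax - M₀(x-a))/EI  [x>a] with R_A=19/12, M_A=19/3 = ((19/12)·12²/2 - (19/3)·12 - 19·(12-(32/3)))/50000 = 19/75000 rad
Load 2 — point force P=7 kN at a=8 m (b=L-a=8):
  θ_2 = Pa²(L-x)(2bL-(3b+a)(L-x))/(2L³EI)  [x>a] = 7·8²·(16-12)·(2·8·16-(3·8+8)·(16-12))/(2·16³·50000) = 7/12500 rad
Load 3 — triangular load w₀=13 kN/m (0→w₀ over full span):
  θ_3 = -w₀(2x(L-x)(L-2x)(x+2L)+x²(L-x)²)/(120LEI) = -13·(2·12·(16-12)·(16-2·12)·(12+2·16)+12²·(16-12)²)/(120·16·50000) = 533/125000 rad
Superposition: θ = Σ θ_i = 238/46875 rad ≈ 0.005077 rad

θ(12) = 238/46875 rad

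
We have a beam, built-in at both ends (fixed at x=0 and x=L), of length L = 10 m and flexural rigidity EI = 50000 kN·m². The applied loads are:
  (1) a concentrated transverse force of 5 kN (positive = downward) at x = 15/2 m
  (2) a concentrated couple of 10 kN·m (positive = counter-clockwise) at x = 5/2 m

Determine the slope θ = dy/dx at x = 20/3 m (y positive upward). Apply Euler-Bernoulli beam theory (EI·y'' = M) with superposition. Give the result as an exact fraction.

Load 1 — point force P=5 kN at a=15/2 m (b=L-a=5/2):
  θ_1 = -Pb²x(2aL-(3a+b)x)/(2L³EI)  [x≤a] = -5·(5/2)²·(20/3)·(2·(15/2)·10-(3·(15/2)+(5/2))·(20/3))/(2·10³·50000) = 1/28800 rad
Load 2 — applied couple M₀=10 kN·m at a=5/2 m (b=L-a=15/2):
  θ_2 = (R_Ax²/2 - M_Ax - M₀(x-a))/EI  [x>a] with R_A=9/8, M_A=-15/8 = ((9/8)·(20/3)²/2 - (-15/8)·(20/3) - 10·((20/3)-(5/2)))/50000 = -1/12000 rad
Superposition: θ = Σ θ_i = -7/144000 rad ≈ -0.000049 rad

θ(20/3) = -7/144000 rad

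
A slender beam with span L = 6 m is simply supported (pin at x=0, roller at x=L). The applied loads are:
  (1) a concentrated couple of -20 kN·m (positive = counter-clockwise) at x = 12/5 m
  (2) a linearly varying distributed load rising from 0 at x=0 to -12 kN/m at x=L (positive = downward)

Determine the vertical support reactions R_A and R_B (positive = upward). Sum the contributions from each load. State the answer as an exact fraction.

Load 1 — applied couple M₀=-20 kN·m at a=12/5 m (b=L-a=18/5):
  R_A = M₀/L = (-20)/6 = -10/3 kN
  R_B = -M₀/L = -(-20)/6 = 10/3 kN
Load 2 — triangular load w₀=-12 kN/m (0→w₀ over full span):
  R_A = w₀L/6 = (-12)·6/6 = -12 kN
  R_B = w₀L/3 = (-12)·6/3 = -24 kN
Superposition: R_A = -46/3 kN, R_B = -62/3 kN

R_A = -46/3 kN, R_B = -62/3 kN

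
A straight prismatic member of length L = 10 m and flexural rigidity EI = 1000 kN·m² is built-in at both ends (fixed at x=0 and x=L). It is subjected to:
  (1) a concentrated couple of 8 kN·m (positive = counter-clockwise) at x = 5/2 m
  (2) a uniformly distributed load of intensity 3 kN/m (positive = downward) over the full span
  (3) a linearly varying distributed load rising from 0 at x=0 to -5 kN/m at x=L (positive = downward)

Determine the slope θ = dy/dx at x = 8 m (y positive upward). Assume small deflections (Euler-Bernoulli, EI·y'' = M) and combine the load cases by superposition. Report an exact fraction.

θ(8) = -1/1875 rad

Load 1 — applied couple M₀=8 kN·m at a=5/2 m (b=L-a=15/2):
  θ_1 = (R_Ax²/2 - M_Ax - M₀(x-a))/EI  [x>a] with R_A=9/10, M_A=-3/2 = ((9/10)·8²/2 - (-3/2)·8 - 8·(8-(5/2)))/1000 = -2/625 rad
Load 2 — uniform load w=3 kN/m over full span:
  θ_2 = -wx(L-x)(L-2x)/(12EI) = -3·8·(10-8)·(10-2·8)/(12·1000) = 3/125 rad
Load 3 — triangular load w₀=-5 kN/m (0→w₀ over full span):
  θ_3 = -w₀(2x(L-x)(L-2x)(x+2L)+x²(L-x)²)/(120LEI) = -(-5)·(2·8·(10-8)·(10-2·8)·(8+2·10)+8²·(10-8)²)/(120·10·1000) = -8/375 rad
Superposition: θ = Σ θ_i = -1/1875 rad ≈ -0.000533 rad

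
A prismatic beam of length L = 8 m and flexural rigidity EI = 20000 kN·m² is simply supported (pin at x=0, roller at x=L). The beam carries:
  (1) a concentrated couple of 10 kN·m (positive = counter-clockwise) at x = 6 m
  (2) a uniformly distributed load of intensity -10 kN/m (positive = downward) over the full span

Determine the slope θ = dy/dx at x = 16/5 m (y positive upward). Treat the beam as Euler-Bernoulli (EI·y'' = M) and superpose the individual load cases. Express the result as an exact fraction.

Load 1 — applied couple M₀=10 kN·m at a=6 m (b=L-a=2):
  θ_1 = (M₀x²/(2L)+C₁)/EI  [x≤a] with C₁=M₀(3b²-L²)/(6L)=-65/6 = (10·(16/5)²/(2·8)+(-65/6))/20000 = -133/600000 rad
Load 2 — uniform load w=-10 kN/m over full span:
  θ_2 = -w(L³-6Lx²+4x³)/(24EI) = -(-10)·(8³-6·8·(16/5)²+4·(16/5)³)/(24·20000) = 148/46875 rad
Superposition: θ = Σ θ_i = 8807/3000000 rad ≈ 0.002936 rad

θ(16/5) = 8807/3000000 rad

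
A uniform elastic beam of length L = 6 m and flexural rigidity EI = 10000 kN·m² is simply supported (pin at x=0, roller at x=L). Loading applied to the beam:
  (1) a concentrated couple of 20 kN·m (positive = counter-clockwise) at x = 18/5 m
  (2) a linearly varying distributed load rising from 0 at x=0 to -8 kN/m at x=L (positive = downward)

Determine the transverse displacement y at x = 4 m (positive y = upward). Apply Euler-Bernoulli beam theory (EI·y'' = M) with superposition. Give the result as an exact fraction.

y(4) = 33/6250 m

Load 1 — applied couple M₀=20 kN·m at a=18/5 m (b=L-a=12/5):
  y_1 = (M₀x³/(6L)-M₀(x-a)²/2+C₁x)/EI  [x>a] with C₁=M₀(3b²-L²)/(6L)=-52/5 = (20·4³/(6·6)-20·(4-(18/5))²/2+(-52/5)·4)/10000 = -43/56250 m
Load 2 — triangular load w₀=-8 kN/m (0→w₀ over full span):
  y_2 = -w₀x(7L⁴-10L²x²+3x⁴)/(360LEI) = -(-8)·4·(7·6⁴-10·6²·4²+3·4⁴)/(360·6·10000) = 34/5625 m
Superposition: y = Σ y_i = 33/6250 m ≈ 0.005280 m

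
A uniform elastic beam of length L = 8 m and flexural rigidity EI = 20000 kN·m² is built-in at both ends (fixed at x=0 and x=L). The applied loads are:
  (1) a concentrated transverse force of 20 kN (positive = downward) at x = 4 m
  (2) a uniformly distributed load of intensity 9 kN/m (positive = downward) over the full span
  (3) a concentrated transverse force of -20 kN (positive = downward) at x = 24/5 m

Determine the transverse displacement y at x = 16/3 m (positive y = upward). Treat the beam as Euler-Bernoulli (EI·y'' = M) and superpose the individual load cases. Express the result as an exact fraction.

y(16/3) = -4708/1265625 m

Load 1 — point force P=20 kN at a=4 m (b=L-a=4):
  y_1 = -Pa²(L-x)²(3bL-(3b+a)(L-x))/(6L³EI)  [x>a] = -20·4²·(8-(16/3))²·(3·4·8-(3·4+4)·(8-(16/3)))/(6·8³·20000) = -4/2025 m
Load 2 — uniform load w=9 kN/m over full span:
  y_2 = -wx²(L-x)²/(24EI) = -9·(16/3)²·(8-(16/3))²/(24·20000) = -64/16875 m
Load 3 — point force P=-20 kN at a=24/5 m (b=L-a=16/5):
  y_3 = -Pa²(L-x)²(3bL-(3b+a)(L-x))/(6L³EI)  [x>a] = -(-20)·(24/5)²·(8-(16/3))²·(3·(16/5)·8-(3·(16/5)+(24/5))·(8-(16/3)))/(6·8³·20000) = 32/15625 m
Superposition: y = Σ y_i = -4708/1265625 m ≈ -0.003720 m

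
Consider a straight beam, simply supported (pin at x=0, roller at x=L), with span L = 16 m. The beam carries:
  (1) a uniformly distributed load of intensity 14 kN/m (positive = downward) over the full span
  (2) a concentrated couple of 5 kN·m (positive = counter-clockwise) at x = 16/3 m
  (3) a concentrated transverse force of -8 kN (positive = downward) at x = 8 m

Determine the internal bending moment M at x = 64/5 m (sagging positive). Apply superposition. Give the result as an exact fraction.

M(64/5) = 6823/25 kN·m

Load 1 — uniform load w=14 kN/m over full span:
  M_1 = wx(L-x)/2 = 14·(64/5)·(16-(64/5))/2 = 7168/25 kN·m
Load 2 — applied couple M₀=5 kN·m at a=16/3 m (b=L-a=32/3):
  M_2 = M₀x/L - M₀  [x>a] = 5·(64/5)/16 - 5 = -1 kN·m
Load 3 — point force P=-8 kN at a=8 m (b=L-a=8):
  M_3 = Pa(L-x)/L  [x>a] = (-8)·8·(16-(64/5))/16 = -64/5 kN·m
Superposition: M = Σ M_i = 6823/25 kN·m ≈ 272.920000 kN·m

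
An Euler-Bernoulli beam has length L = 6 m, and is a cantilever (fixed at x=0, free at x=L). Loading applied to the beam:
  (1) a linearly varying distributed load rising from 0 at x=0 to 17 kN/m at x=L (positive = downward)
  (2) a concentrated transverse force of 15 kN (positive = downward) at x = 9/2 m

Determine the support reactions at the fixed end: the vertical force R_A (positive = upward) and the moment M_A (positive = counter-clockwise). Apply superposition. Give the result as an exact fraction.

R_A = 66 kN, M_A = 543/2 kN·m

Load 1 — triangular load w₀=17 kN/m (0→w₀ over full span):
  R_A = w₀L/2 = 17·6/2 = 51 kN
  M_A = w₀L²/3 = 17·6²/3 = 204 kN·m
Load 2 — point force P=15 kN at a=9/2 m (b=L-a=3/2):
  R_A = P = 15 kN
  M_A = Pa = 15·(9/2) = 135/2 kN·m
Superposition: R_A = 66 kN, M_A = 543/2 kN·m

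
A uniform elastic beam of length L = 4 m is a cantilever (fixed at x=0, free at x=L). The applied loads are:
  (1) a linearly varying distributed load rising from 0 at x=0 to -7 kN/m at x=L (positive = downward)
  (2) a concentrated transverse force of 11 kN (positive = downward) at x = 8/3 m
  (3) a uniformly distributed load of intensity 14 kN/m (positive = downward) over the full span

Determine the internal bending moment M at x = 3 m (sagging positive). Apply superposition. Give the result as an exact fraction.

M(3) = -91/24 kN·m

Load 1 — triangular load w₀=-7 kN/m (0→w₀ over full span):
  M_1 = w₀Lx/2 - w₀L²/3 - w₀x³/(6L) = (-7)·4·3/2 - (-7)·4²/3 - (-7)·3³/(6·4) = 77/24 kN·m
Load 2 — point force P=11 kN at a=8/3 m (b=L-a=4/3):
  M_2 = 0  [x>a] = 0 kN·m
Load 3 — uniform load w=14 kN/m over full span:
  M_3 = -w(L-x)²/2 = -14·(4-3)²/2 = -7 kN·m
Superposition: M = Σ M_i = -91/24 kN·m ≈ -3.791667 kN·m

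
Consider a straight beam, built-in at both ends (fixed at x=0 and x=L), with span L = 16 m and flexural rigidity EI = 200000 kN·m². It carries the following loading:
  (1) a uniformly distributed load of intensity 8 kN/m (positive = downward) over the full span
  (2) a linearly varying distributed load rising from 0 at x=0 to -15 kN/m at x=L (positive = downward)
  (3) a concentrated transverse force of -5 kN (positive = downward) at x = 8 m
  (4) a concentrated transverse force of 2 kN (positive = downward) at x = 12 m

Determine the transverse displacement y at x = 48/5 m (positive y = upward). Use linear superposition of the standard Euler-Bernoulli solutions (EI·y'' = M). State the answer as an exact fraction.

Load 1 — uniform load w=8 kN/m over full span:
  y_1 = -wx²(L-x)²/(24EI) = -8·(48/5)²·(16-(48/5))²/(24·200000) = -12288/1953125 m
Load 2 — triangular load w₀=-15 kN/m (0→w₀ over full span):
  y_2 = -w₀x²(L-x)²(x+2L)/(120LEI) = -(-15)·(48/5)²·(16-(48/5))²·((48/5)+2·16)/(120·16·200000) = 59904/9765625 m
Load 3 — point force P=-5 kN at a=8 m (b=L-a=8):
  y_3 = -Pa²(L-x)²(3bL-(3b+a)(L-x))/(6L³EI)  [x>a] = -(-5)·8²·(16-(48/5))²·(3·8·16-(3·8+8)·(16-(48/5)))/(6·16³·200000) = 112/234375 m
Load 4 — point force P=2 kN at a=12 m (b=L-a=4):
  y_4 = -Pb²x²(3aL-(3a+b)x)/(6L³EI)  [x≤a] = -2·4²·(48/5)²·(3·12·16-(3·12+4)·(48/5))/(6·16³·200000) = -9/78125 m
Superposition: y = Σ y_i = 6017/29296875 m ≈ 0.000205 m

y(48/5) = 6017/29296875 m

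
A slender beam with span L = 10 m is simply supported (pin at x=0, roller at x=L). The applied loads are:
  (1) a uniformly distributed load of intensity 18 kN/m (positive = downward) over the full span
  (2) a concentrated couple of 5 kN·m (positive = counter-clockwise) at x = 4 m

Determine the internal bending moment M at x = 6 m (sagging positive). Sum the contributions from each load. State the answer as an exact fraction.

M(6) = 214 kN·m

Load 1 — uniform load w=18 kN/m over full span:
  M_1 = wx(L-x)/2 = 18·6·(10-6)/2 = 216 kN·m
Load 2 — applied couple M₀=5 kN·m at a=4 m (b=L-a=6):
  M_2 = M₀x/L - M₀  [x>a] = 5·6/10 - 5 = -2 kN·m
Superposition: M = Σ M_i = 214 kN·m ≈ 214.000000 kN·m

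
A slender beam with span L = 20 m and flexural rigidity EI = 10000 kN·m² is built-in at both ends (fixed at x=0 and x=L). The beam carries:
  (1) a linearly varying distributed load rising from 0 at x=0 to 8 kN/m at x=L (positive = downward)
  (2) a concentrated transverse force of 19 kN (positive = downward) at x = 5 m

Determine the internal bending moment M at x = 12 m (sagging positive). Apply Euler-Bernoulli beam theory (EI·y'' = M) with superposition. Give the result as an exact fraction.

Load 1 — triangular load w₀=8 kN/m (0→w₀ over full span):
  M_1 = 3w₀Lx/20 - w₀L²/30 - w₀x³/(6L) = 3·8·20·12/20 - 8·20²/30 - 8·12³/(6·20) = 992/15 kN·m
Load 2 — point force P=19 kN at a=5 m (b=L-a=15):
  M_2 = Pa²(a+3b)(L-x)/L³ - Pa²b/L²  [x>a] = 19·5²·(5+3·15)·(20-12)/20³ - 19·5²·15/20² = 95/16 kN·m
Superposition: M = Σ M_i = 17297/240 kN·m ≈ 72.070833 kN·m

M(12) = 17297/240 kN·m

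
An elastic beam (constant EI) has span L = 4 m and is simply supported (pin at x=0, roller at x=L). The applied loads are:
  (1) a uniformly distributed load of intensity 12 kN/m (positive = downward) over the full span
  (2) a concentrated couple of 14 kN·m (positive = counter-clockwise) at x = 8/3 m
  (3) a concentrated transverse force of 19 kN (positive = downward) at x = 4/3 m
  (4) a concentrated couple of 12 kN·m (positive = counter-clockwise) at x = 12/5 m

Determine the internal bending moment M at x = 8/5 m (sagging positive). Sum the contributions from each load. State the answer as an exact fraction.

M(8/5) = 1216/25 kN·m

Load 1 — uniform load w=12 kN/m over full span:
  M_1 = wx(L-x)/2 = 12·(8/5)·(4-(8/5))/2 = 576/25 kN·m
Load 2 — applied couple M₀=14 kN·m at a=8/3 m (b=L-a=4/3):
  M_2 = M₀x/L  [x≤a] = 14·(8/5)/4 = 28/5 kN·m
Load 3 — point force P=19 kN at a=4/3 m (b=L-a=8/3):
  M_3 = Pa(L-x)/L  [x>a] = 19·(4/3)·(4-(8/5))/4 = 76/5 kN·m
Load 4 — applied couple M₀=12 kN·m at a=12/5 m (b=L-a=8/5):
  M_4 = M₀x/L  [x≤a] = 12·(8/5)/4 = 24/5 kN·m
Superposition: M = Σ M_i = 1216/25 kN·m ≈ 48.640000 kN·m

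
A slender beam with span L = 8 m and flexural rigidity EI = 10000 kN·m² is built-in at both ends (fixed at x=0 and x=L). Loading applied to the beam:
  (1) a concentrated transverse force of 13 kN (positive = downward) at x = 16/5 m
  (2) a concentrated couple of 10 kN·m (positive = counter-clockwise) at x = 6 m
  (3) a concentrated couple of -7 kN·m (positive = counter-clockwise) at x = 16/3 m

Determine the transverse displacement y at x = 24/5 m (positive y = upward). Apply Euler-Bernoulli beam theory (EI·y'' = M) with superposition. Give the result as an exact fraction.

Load 1 — point force P=13 kN at a=16/5 m (b=L-a=24/5):
  y_1 = -Pa²(L-x)²(3bL-(3b+a)(L-x))/(6L³EI)  [x>a] = -13·(16/5)²·(8-(24/5))²·(3·(24/5)·8-(3·(24/5)+(16/5))·(8-(24/5)))/(6·8³·10000) = -76544/29296875 m
Load 2 — applied couple M₀=10 kN·m at a=6 m (b=L-a=2):
  y_2 = (R_Ax³/6 - M_Ax²/2)/EI  [x≤a] with R_A=45/32, M_A=25/8 = ((45/32)·(24/5)³/6 - (25/8)·(24/5)²/2)/10000 = -63/62500 m
Load 3 — applied couple M₀=-7 kN·m at a=16/3 m (b=L-a=8/3):
  y_3 = (R_Ax³/6 - M_Ax²/2)/EI  [x≤a] with R_A=-7/6, M_A=-7/3 = ((-7/6)·(24/5)³/6 - (-7/3)·(24/5)²/2)/10000 = 42/78125 m
Superposition: y = Σ y_i = -361301/117187500 m ≈ -0.003083 m

y(24/5) = -361301/117187500 m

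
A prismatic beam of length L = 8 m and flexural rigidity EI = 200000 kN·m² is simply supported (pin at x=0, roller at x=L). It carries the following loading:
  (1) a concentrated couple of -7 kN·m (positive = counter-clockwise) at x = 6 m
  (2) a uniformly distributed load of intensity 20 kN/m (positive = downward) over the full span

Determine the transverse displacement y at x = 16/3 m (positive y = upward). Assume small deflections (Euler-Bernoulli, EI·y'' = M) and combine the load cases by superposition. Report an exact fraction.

y(16/3) = -55207/12150000 m

Load 1 — applied couple M₀=-7 kN·m at a=6 m (b=L-a=2):
  y_1 = (M₀x³/(6L)+C₁x)/EI  [x≤a] with C₁=M₀(3b²-L²)/(6L)=91/12 = ((-7)·(16/3)³/(6·8)+(91/12)·(16/3))/200000 = 371/4050000 m
Load 2 — uniform load w=20 kN/m over full span:
  y_2 = -wx(L³-2Lx²+x³)/(24EI) = -20·(16/3)·(8³-2·8·(16/3)²+(16/3)³)/(24·200000) = -704/151875 m
Superposition: y = Σ y_i = -55207/12150000 m ≈ -0.004544 m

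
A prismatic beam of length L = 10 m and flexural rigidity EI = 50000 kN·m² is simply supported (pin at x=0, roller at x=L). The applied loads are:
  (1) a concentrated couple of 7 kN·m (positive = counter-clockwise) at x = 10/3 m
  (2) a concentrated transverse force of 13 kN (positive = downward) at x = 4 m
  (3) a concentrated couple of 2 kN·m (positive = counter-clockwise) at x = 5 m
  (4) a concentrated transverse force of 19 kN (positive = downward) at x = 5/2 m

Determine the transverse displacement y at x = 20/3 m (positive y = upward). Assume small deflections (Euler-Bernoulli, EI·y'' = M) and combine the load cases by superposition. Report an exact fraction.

Load 1 — applied couple M₀=7 kN·m at a=10/3 m (b=L-a=20/3):
  y_1 = (M₀x³/(6L)-M₀(x-a)²/2+C₁x)/EI  [x>a] with C₁=M₀(3b²-L²)/(6L)=35/9 = (7·(20/3)³/(6·10)-7·((20/3)-(10/3))²/2+(35/9)·(20/3))/50000 = 7/16200 m
Load 2 — point force P=13 kN at a=4 m (b=L-a=6):
  y_2 = -Pa(L-x)(2Lx-a²-x²)/(6LEI)  [x>a] = -13·4·(10-(20/3))·(2·10·(20/3)-4²-(20/3)²)/(6·10·50000) = -1066/253125 m
Load 3 — applied couple M₀=2 kN·m at a=5 m (b=L-a=5):
  y_3 = (M₀x³/(6L)-M₀(x-a)²/2+C₁x)/EI  [x>a] with C₁=M₀(3b²-L²)/(6L)=-5/6 = (2·(20/3)³/(6·10)-2·((20/3)-5)²/2+(-5/6)·(20/3))/50000 = 1/32400 m
Load 4 — point force P=19 kN at a=5/2 m (b=L-a=15/2):
  y_4 = -Pa(L-x)(2Lx-a²-x²)/(6LEI)  [x>a] = -19·(5/2)·(10-(20/3))·(2·10·(20/3)-(5/2)²-(20/3)²)/(6·10·50000) = -2261/518400 m
Superposition: y = Σ y_i = -525521/64800000 m ≈ -0.008110 m

y(20/3) = -525521/64800000 m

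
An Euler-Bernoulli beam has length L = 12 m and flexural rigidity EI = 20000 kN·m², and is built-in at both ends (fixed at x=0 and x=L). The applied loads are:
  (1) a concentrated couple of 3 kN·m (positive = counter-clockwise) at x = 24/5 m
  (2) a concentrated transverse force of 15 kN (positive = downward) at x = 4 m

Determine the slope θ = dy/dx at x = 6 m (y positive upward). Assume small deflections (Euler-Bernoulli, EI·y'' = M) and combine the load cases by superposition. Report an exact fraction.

Load 1 — applied couple M₀=3 kN·m at a=24/5 m (b=L-a=36/5):
  θ_1 = (R_Ax²/2 - M_Ax - M₀(x-a))/EI  [x>a] with R_A=9/25, M_A=9/25 = ((9/25)·6²/2 - (9/25)·6 - 3·(6-(24/5)))/20000 = 9/250000 rad
Load 2 — point force P=15 kN at a=4 m (b=L-a=8):
  θ_2 = Pa²(L-x)(2bL-(3b+a)(L-x))/(2L³EI)  [x>a] = 15·4²·(12-6)·(2·8·12-(3·8+4)·(12-6))/(2·12³·20000) = 1/2000 rad
Superposition: θ = Σ θ_i = 67/125000 rad ≈ 0.000536 rad

θ(6) = 67/125000 rad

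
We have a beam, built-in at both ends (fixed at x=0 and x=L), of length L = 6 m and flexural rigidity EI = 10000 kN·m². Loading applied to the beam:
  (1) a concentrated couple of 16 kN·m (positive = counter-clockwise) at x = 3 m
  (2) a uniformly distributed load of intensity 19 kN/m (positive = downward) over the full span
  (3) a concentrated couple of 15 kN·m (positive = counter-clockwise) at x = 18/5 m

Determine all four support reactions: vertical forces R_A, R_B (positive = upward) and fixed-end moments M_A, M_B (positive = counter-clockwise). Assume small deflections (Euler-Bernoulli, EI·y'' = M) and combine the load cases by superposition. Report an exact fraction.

Load 1 — applied couple M₀=16 kN·m at a=3 m (b=L-a=3):
  R_A = 6M₀ab/L³ = 6·16·3·3/6³ = 4 kN
  M_A = M₀b(2a-b)/L² = 16·3·(2·3-3)/6² = 4 kN·m
  R_B = -6M₀ab/L³ = -6·16·3·3/6³ = -4 kN
  M_B = M₀a(2b-a)/L² = 16·3·(2·3-3)/6² = 4 kN·m
Load 2 — uniform load w=19 kN/m over full span:
  R_A = wL/2 = 19·6/2 = 57 kN
  M_A = wL²/12 = 19·6²/12 = 57 kN·m
  R_B = wL/2 = 19·6/2 = 57 kN
  M_B = -wL²/12 = -19·6²/12 = -57 kN·m
Load 3 — applied couple M₀=15 kN·m at a=18/5 m (b=L-a=12/5):
  R_A = 6M₀ab/L³ = 6·15·(18/5)·(12/5)/6³ = 18/5 kN
  M_A = M₀b(2a-b)/L² = 15·(12/5)·(2·(18/5)-(12/5))/6² = 24/5 kN·m
  R_B = -6M₀ab/L³ = -6·15·(18/5)·(12/5)/6³ = -18/5 kN
  M_B = M₀a(2b-a)/L² = 15·(18/5)·(2·(12/5)-(18/5))/6² = 9/5 kN·m
Superposition: R_A = 323/5 kN, M_A = 329/5 kN·m, R_B = 247/5 kN, M_B = -256/5 kN·m

R_A = 323/5 kN, M_A = 329/5 kN·m, R_B = 247/5 kN, M_B = -256/5 kN·m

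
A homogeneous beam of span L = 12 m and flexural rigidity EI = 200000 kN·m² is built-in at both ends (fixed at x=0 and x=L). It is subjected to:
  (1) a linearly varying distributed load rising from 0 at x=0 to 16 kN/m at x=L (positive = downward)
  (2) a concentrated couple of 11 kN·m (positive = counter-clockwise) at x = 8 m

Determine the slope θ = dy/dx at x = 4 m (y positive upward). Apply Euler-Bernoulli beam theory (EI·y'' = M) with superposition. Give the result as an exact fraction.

Load 1 — triangular load w₀=16 kN/m (0→w₀ over full span):
  θ_1 = -w₀(2x(L-x)(L-2x)(x+2L)+x²(L-x)²)/(120LEI) = -16·(2·4·(12-4)·(12-2·4)·(4+2·12)+4²·(12-4)²)/(120·12·200000) = -64/140625 rad
Load 2 — applied couple M₀=11 kN·m at a=8 m (b=L-a=4):
  θ_2 = (R_Ax²/2 - M_Ax)/EI  [x≤a] with R_A=11/9, M_A=11/3 = ((11/9)·4²/2 - (11/3)·4)/200000 = -11/450000 rad
Superposition: θ = Σ θ_i = -1079/2250000 rad ≈ -0.000480 rad

θ(4) = -1079/2250000 rad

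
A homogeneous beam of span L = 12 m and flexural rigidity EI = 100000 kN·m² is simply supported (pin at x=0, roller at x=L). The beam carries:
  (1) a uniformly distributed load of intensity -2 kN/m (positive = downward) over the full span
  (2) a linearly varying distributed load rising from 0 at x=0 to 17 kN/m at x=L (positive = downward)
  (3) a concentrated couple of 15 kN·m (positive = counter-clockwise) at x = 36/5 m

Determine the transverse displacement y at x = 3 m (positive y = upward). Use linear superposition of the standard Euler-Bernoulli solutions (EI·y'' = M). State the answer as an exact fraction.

Load 1 — uniform load w=-2 kN/m over full span:
  y_1 = -wx(L³-2Lx²+x³)/(24EI) = -(-2)·3·(12³-2·12·3²+3³)/(24·100000) = 1539/400000 m
Load 2 — triangular load w₀=17 kN/m (0→w₀ over full span):
  y_2 = -w₀x(7L⁴-10L²x²+3x⁴)/(360LEI) = -17·3·(7·12⁴-10·12²·3²+3·3⁴)/(360·12·100000) = -50031/3200000 m
Load 3 — applied couple M₀=15 kN·m at a=36/5 m (b=L-a=24/5):
  y_3 = (M₀x³/(6L)+C₁x)/EI  [x≤a] with C₁=M₀(3b²-L²)/(6L)=-78/5 = (15·3³/(6·12)+(-78/5)·3)/100000 = -1647/4000000 m
Superposition: y = Σ y_i = -195183/16000000 m ≈ -0.012199 m

y(3) = -195183/16000000 m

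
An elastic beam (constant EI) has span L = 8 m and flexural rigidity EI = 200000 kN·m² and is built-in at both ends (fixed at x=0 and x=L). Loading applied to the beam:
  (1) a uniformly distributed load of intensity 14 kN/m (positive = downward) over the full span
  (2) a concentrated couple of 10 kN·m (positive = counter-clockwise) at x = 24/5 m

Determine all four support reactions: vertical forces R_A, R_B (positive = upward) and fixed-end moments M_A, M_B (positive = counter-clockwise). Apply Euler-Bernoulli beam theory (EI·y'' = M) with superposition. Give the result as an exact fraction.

Load 1 — uniform load w=14 kN/m over full span:
  R_A = wL/2 = 14·8/2 = 56 kN
  M_A = wL²/12 = 14·8²/12 = 224/3 kN·m
  R_B = wL/2 = 14·8/2 = 56 kN
  M_B = -wL²/12 = -14·8²/12 = -224/3 kN·m
Load 2 — applied couple M₀=10 kN·m at a=24/5 m (b=L-a=16/5):
  R_A = 6M₀ab/L³ = 6·10·(24/5)·(16/5)/8³ = 9/5 kN
  M_A = M₀b(2a-b)/L² = 10·(16/5)·(2·(24/5)-(16/5))/8² = 16/5 kN·m
  R_B = -6M₀ab/L³ = -6·10·(24/5)·(16/5)/8³ = -9/5 kN
  M_B = M₀a(2b-a)/L² = 10·(24/5)·(2·(16/5)-(24/5))/8² = 6/5 kN·m
Superposition: R_A = 289/5 kN, M_A = 1168/15 kN·m, R_B = 271/5 kN, M_B = -1102/15 kN·m

R_A = 289/5 kN, M_A = 1168/15 kN·m, R_B = 271/5 kN, M_B = -1102/15 kN·m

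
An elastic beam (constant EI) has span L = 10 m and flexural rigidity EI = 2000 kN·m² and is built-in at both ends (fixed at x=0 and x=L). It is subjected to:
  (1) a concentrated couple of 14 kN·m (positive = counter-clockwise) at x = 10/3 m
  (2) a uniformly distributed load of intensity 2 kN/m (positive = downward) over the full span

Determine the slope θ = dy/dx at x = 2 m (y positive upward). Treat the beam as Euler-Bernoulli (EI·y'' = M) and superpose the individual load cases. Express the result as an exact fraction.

θ(2) = -23/3750 rad

Load 1 — applied couple M₀=14 kN·m at a=10/3 m (b=L-a=20/3):
  θ_1 = (R_Ax²/2 - M_Ax)/EI  [x≤a] with R_A=28/15, M_A=0 = ((28/15)·2²/2 - 0·2)/2000 = 7/3750 rad
Load 2 — uniform load w=2 kN/m over full span:
  θ_2 = -wx(L-x)(L-2x)/(12EI) = -2·2·(10-2)·(10-2·2)/(12·2000) = -1/125 rad
Superposition: θ = Σ θ_i = -23/3750 rad ≈ -0.006133 rad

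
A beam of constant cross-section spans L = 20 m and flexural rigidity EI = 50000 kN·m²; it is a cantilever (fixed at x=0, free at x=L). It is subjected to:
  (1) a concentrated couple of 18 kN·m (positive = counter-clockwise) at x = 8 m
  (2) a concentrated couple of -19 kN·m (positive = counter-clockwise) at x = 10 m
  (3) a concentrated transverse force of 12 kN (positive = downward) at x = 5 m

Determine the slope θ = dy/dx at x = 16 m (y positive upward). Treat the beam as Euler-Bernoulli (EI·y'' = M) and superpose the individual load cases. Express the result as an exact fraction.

θ(16) = -49/12500 rad

Load 1 — applied couple M₀=18 kN·m at a=8 m (b=L-a=12):
  θ_1 = M₀a/EI  [x>a] = 18·8/50000 = 9/3125 rad
Load 2 — applied couple M₀=-19 kN·m at a=10 m (b=L-a=10):
  θ_2 = M₀a/EI  [x>a] = (-19)·10/50000 = -19/5000 rad
Load 3 — point force P=12 kN at a=5 m (b=L-a=15):
  θ_3 = -Pa²/(2EI)  [x>a] = -12·5²/(2·50000) = -3/1000 rad
Superposition: θ = Σ θ_i = -49/12500 rad ≈ -0.003920 rad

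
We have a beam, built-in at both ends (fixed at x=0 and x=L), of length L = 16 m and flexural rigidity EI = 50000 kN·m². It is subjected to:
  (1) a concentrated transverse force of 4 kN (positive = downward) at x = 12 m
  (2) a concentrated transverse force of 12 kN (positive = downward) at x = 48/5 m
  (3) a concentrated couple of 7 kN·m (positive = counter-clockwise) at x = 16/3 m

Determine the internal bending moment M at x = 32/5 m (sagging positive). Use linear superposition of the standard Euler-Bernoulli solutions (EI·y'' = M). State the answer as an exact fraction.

M(32/5) = 11878/1875 kN·m

Load 1 — point force P=4 kN at a=12 m (b=L-a=4):
  M_1 = Pb²(3a+b)x/L³ - Pab²/L²  [x≤a] = 4·4²·(3·12+4)·(32/5)/16³ - 4·12·4²/16² = 1 kN·m
Load 2 — point force P=12 kN at a=48/5 m (b=L-a=32/5):
  M_2 = Pb²(3a+b)x/L³ - Pab²/L²  [x≤a] = 12·(32/5)²·(3·(48/5)+(32/5))·(32/5)/16³ - 12·(48/5)·(32/5)²/16² = 5376/625 kN·m
Load 3 — applied couple M₀=7 kN·m at a=16/3 m (b=L-a=32/3):
  M_3 = R_Ax - M_A - M₀  [x>a] with R_A=7/12, M_A=0 = (7/12)·(32/5) - 0 - 7 = -49/15 kN·m
Superposition: M = Σ M_i = 11878/1875 kN·m ≈ 6.334933 kN·m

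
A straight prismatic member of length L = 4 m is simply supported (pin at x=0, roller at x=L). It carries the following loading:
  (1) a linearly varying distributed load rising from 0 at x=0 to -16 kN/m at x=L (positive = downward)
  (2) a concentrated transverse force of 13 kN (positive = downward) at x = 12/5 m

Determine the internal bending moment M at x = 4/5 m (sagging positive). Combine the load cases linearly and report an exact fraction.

M(4/5) = -504/125 kN·m

Load 1 — triangular load w₀=-16 kN/m (0→w₀ over full span):
  M_1 = w₀Lx/6 - w₀x³/(6L) = (-16)·4·(4/5)/6 - (-16)·(4/5)³/(6·4) = -1024/125 kN·m
Load 2 — point force P=13 kN at a=12/5 m (b=L-a=8/5):
  M_2 = Pbx/L  [x≤a] = 13·(8/5)·(4/5)/4 = 104/25 kN·m
Superposition: M = Σ M_i = -504/125 kN·m ≈ -4.032000 kN·m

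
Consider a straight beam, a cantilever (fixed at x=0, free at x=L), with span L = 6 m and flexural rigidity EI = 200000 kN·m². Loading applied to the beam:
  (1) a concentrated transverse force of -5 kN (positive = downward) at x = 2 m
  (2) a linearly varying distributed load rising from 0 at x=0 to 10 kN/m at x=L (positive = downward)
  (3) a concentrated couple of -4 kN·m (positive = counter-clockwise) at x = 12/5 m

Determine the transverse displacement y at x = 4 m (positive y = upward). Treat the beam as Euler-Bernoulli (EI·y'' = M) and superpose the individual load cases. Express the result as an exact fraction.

Load 1 — point force P=-5 kN at a=2 m (b=L-a=4):
  y_1 = -Pa²(3x-a)/(6EI)  [x>a] = -(-5)·2²·(3·4-2)/(6·200000) = 1/6000 m
Load 2 — triangular load w₀=10 kN/m (0→w₀ over full span):
  y_2 = (w₀Lx³/12-w₀L²x²/6-w₀x⁵/(120L))/EI = (10·6·4³/12-10·6²·4²/6-10·4⁵/(120·6))/200000 = -92/28125 m
Load 3 — applied couple M₀=-4 kN·m at a=12/5 m (b=L-a=18/5):
  y_3 = M₀a(2x-a)/(2EI)  [x>a] = (-4)·(12/5)·(2·4-(12/5))/(2·200000) = -21/156250 m
Superposition: y = Σ y_i = -36437/11250000 m ≈ -0.003239 m

y(4) = -36437/11250000 m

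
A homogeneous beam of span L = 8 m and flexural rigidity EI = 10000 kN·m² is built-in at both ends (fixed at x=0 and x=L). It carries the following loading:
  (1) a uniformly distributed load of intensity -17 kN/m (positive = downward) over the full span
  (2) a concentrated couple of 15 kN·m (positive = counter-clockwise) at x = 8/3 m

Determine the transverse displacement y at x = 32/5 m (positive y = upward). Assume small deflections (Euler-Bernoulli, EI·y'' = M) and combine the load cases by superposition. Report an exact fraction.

Load 1 — uniform load w=-17 kN/m over full span:
  y_1 = -wx²(L-x)²/(24EI) = -(-17)·(32/5)²·(8-(32/5))²/(24·10000) = 8704/1171875 m
Load 2 — applied couple M₀=15 kN·m at a=8/3 m (b=L-a=16/3):
  y_2 = (R_Ax³/6 - M_Ax²/2 - M₀(x-a)²/2)/EI  [x>a] with R_A=5/2, M_A=0 = ((5/2)·(32/5)³/6 - 0·(32/5)²/2 - 15·((32/5)-(8/3))²/2)/10000 = 22/46875 m
Superposition: y = Σ y_i = 9254/1171875 m ≈ 0.007897 m

y(32/5) = 9254/1171875 m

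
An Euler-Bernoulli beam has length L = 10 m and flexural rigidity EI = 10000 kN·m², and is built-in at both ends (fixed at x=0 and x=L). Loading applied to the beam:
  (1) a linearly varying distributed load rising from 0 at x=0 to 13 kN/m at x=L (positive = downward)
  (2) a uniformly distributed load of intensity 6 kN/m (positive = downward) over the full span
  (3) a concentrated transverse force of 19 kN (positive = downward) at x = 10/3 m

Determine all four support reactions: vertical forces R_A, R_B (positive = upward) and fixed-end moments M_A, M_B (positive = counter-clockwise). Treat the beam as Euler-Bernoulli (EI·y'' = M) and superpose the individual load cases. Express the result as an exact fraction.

R_A = 3433/54 kN, M_A = 3280/27 kN·m, R_B = 4343/54 kN, M_B = -3485/27 kN·m

Load 1 — triangular load w₀=13 kN/m (0→w₀ over full span):
  R_A = 3w₀L/20 = 3·13·10/20 = 39/2 kN
  M_A = w₀L²/30 = 13·10²/30 = 130/3 kN·m
  R_B = 7w₀L/20 = 7·13·10/20 = 91/2 kN
  M_B = -w₀L²/20 = -13·10²/20 = -65 kN·m
Load 2 — uniform load w=6 kN/m over full span:
  R_A = wL/2 = 6·10/2 = 30 kN
  M_A = wL²/12 = 6·10²/12 = 50 kN·m
  R_B = wL/2 = 6·10/2 = 30 kN
  M_B = -wL²/12 = -6·10²/12 = -50 kN·m
Load 3 — point force P=19 kN at a=10/3 m (b=L-a=20/3):
  R_A = Pb²(3a+b)/L³ = 19·(20/3)²·(3·(10/3)+(20/3))/10³ = 380/27 kN
  M_A = Pab²/L² = 19·(10/3)·(20/3)²/10² = 760/27 kN·m
  R_B = Pa²(a+3b)/L³ = 19·(10/3)²·((10/3)+3·(20/3))/10³ = 133/27 kN
  M_B = -Pa²b/L² = -19·(10/3)²·(20/3)/10² = -380/27 kN·m
Superposition: R_A = 3433/54 kN, M_A = 3280/27 kN·m, R_B = 4343/54 kN, M_B = -3485/27 kN·m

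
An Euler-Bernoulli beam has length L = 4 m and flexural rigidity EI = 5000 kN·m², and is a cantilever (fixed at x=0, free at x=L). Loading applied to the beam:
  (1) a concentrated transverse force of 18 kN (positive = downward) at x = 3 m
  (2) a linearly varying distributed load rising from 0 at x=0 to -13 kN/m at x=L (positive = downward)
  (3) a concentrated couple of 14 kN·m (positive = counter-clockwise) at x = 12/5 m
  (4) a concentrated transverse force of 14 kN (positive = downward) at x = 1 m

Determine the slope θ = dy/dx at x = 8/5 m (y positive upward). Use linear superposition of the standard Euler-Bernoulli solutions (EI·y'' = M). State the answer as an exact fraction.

Load 1 — point force P=18 kN at a=3 m (b=L-a=1):
  θ_1 = -Px(2a-x)/(2EI)  [x≤a] = -18·(8/5)·(2·3-(8/5))/(2·5000) = -198/15625 rad
Load 2 — triangular load w₀=-13 kN/m (0→w₀ over full span):
  θ_2 = (w₀Lx²/4-w₀L²x/3-w₀x⁴/(24L))/EI = ((-13)·4·(8/5)²/4-(-13)·4²·(8/5)/3-(-13)·(8/5)⁴/(24·4))/5000 = 6136/390625 rad
Load 3 — applied couple M₀=14 kN·m at a=12/5 m (b=L-a=8/5):
  θ_3 = M₀x/EI  [x≤a] = 14·(8/5)/5000 = 14/3125 rad
Load 4 — point force P=14 kN at a=1 m (b=L-a=3):
  θ_4 = -Pa²/(2EI)  [x>a] = -14·1²/(2·5000) = -7/5000 rad
Superposition: θ = Σ θ_i = 19113/3125000 rad ≈ 0.006116 rad

θ(8/5) = 19113/3125000 rad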